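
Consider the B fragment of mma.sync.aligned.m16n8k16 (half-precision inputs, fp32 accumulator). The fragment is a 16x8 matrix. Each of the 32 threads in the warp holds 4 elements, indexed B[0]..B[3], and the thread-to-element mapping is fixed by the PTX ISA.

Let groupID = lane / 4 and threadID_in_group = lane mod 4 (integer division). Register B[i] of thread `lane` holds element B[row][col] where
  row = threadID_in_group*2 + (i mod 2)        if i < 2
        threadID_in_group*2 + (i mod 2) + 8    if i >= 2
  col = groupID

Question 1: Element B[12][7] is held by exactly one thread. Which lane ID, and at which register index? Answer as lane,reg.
30,2

c=7⇒gr=7  r=12⇒Rb=1,th=2,odd=0
L=7*4+2=30  i=1*2+0=2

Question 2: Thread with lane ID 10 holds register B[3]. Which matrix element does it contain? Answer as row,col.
13,2

10: gid=2,tid=2
[3] (2*2+1+8,2) = (13,2)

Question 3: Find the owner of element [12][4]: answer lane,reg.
18,2

c=4->g=4  r=12->rb=1,t=2,b0=0
L=4*4+2=18  i=1*2+0=2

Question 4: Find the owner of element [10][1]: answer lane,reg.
c=1->g=1  r=10->rb=1,t=1,b0=0
L=1*4+1=5  i=1*2+0=2

5,2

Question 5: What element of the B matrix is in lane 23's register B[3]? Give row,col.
lane 23: gid=5 (23/4), tid=3 (23%4)
i=3: r=3*2+1+8=15, c=gid=5

15,5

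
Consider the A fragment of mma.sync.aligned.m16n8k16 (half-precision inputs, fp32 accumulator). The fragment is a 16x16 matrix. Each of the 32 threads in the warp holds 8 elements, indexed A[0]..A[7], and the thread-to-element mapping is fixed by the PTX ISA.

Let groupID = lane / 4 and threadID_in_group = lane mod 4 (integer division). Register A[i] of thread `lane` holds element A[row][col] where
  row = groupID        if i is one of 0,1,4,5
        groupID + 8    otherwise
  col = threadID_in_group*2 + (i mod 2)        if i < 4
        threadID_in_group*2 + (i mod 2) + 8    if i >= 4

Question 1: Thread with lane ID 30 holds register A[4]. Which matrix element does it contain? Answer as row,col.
30: G=7,T=2
[4] (7+0,2*2+0+8) = (7,12)

7,12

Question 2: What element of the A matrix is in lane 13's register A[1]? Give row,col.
lane 13: gid=3 (13/4), tid=1 (13%4)
i=1: r=3+0=3, c=1*2+1+0=3

3,3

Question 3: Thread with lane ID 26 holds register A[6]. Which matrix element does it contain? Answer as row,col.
lane 26→26/4=6, 26 mod 4=2
i=6  r:6+8→14  c:2·2+0+8→12

14,12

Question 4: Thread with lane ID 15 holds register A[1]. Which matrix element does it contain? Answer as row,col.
3,7

L=15=>grp=15>>2=3, tig=15&3=3
[1]=>row 3+0=3  col 3·2+1+0=7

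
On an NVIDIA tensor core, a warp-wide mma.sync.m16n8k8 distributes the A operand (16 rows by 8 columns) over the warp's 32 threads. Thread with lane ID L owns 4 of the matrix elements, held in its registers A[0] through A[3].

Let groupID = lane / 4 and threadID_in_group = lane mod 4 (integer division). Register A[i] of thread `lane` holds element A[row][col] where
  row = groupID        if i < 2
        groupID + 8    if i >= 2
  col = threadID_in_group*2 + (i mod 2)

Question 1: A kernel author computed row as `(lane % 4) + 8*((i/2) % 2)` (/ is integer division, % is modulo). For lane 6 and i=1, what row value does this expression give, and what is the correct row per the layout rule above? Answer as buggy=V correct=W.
`(lane % 4) + 8*((i/2) % 2)`[6,1]->2
lane 6: g=1 (6/4), t=2 (6%4)
i=1: r=1+0=1, c=2*2+1=5
row: 2 vs 1

buggy=2 correct=1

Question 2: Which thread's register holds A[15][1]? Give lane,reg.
28,3

r=15⇒gr=7,Rb=1  c=1⇒th=0,odd=1
L=7*4+0=28  i=1*2+1=3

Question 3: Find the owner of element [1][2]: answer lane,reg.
5,0

r: 1->gid=1,r8=0  c: 2->tid=1,i&1=0
L=1*4+1=5  i=0*2+0=0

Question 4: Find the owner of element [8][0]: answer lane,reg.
0,2

r: 8->gid=0,r8=1  c: 0->tid=0,i&1=0
L=0*4+0=0  i=1*2+0=2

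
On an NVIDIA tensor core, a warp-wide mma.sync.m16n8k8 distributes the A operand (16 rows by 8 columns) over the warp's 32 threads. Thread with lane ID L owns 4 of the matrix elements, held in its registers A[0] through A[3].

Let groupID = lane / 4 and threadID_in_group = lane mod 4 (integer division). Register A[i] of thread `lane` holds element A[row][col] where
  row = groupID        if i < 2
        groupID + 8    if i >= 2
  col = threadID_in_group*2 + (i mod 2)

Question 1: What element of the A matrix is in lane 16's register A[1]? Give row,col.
4,1

lane 16: gid=4 (16/4), tid=0 (16%4)
i=1: r=4+0=4, c=0*2+1=1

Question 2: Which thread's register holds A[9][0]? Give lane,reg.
r:9=>grp=1,rB=1  c:0=>tig=0,lo=0
L=1*4+0=4  i=1*2+0=2

4,2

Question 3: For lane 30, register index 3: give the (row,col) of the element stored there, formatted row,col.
lane 30⇒30/4=7, 30 mod 4=2
i=3  r:7+8⇒15  c:2·2+1⇒5

15,5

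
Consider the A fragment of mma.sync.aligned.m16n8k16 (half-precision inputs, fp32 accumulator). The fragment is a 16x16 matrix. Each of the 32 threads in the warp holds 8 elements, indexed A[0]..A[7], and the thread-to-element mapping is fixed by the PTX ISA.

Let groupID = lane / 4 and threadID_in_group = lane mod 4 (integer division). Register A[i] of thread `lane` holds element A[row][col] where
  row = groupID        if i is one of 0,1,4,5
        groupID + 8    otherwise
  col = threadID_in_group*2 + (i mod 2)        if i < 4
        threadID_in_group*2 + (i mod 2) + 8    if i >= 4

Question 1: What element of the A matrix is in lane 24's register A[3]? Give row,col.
14,1

24: gid=6,tid=0
[3] (6+8,0*2+1+0) = (14,1)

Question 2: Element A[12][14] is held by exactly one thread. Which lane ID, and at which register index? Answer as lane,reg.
r=12⇒gr=4,Rb=1  c=14⇒Cb=1,th=3,odd=0
L=4*4+3=19  i=1*4+1*2+0=6

19,6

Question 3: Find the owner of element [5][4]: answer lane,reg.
r=5⇒gr=5,Rb=0  c=4⇒Cb=0,th=2,odd=0
L=5*4+2=22  i=0*4+0*2+0=0

22,0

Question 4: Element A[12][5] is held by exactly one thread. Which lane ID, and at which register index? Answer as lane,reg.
18,3

r: 12->gid=4,r8=1  c: 5->c8=0,tid=2,i&1=1
L=4*4+2=18  i=0*4+1*2+1=3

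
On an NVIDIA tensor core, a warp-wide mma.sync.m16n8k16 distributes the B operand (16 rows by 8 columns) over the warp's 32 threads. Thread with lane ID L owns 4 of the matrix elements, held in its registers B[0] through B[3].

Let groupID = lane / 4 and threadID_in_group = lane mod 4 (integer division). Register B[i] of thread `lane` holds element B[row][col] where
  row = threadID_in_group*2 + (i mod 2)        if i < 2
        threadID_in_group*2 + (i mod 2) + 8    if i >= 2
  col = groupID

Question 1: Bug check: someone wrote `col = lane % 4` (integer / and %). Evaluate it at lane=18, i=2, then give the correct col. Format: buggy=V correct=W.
`lane % 4`[18,2]→2
18: G=4,T=2
[2] (2*2+0+8,4) = (12,4)
col: 2 vs 4

buggy=2 correct=4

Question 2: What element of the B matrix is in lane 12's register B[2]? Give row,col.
lane 12: G=3 (12/4), T=0 (12%4)
i=2: r=0*2+0+8=8, c=G=3

8,3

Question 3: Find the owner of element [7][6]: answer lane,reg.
27,1

c=6→G=6  r=7→rhi=0,T=3,p=1
L=6*4+3=27  i=0*2+1=1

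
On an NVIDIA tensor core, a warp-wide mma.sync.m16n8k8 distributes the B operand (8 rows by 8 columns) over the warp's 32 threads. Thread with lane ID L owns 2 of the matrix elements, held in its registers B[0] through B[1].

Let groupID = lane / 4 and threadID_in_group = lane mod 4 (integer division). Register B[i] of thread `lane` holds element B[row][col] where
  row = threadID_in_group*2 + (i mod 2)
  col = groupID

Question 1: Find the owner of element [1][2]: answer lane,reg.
c: 2->gid=2  r: 1->tid=0,i&1=1
L=2*4+0=8  i=1=1

8,1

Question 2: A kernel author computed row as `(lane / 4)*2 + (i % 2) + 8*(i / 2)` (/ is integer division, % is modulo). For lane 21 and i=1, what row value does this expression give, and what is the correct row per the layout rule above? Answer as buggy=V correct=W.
buggy=11 correct=3

`(lane / 4)*2 + (i % 2) + 8*(i / 2)`[21,1]⇒11
lane 21: gr=5 (21/4), th=1 (21%4)
i=1: r=1*2+1=3, c=gr=5
row: 11 vs 3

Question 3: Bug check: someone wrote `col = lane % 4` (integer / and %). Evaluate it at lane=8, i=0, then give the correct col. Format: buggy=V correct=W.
`lane % 4`[8,0]⇒0
lane 8: gr=2 (8/4), th=0 (8%4)
i=0: r=0*2+0=0, c=gr=2
col: 0 vs 2

buggy=0 correct=2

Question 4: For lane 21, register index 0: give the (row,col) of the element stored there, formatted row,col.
2,5

L=21⇒gr=21>>2=5, th=21&3=1
[0]⇒row 1·2+0=2  col gr=5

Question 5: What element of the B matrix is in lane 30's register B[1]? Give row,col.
L=30→G=30>>2=7, T=30&3=2
[1]→row 2·2+1=5  col G=7

5,7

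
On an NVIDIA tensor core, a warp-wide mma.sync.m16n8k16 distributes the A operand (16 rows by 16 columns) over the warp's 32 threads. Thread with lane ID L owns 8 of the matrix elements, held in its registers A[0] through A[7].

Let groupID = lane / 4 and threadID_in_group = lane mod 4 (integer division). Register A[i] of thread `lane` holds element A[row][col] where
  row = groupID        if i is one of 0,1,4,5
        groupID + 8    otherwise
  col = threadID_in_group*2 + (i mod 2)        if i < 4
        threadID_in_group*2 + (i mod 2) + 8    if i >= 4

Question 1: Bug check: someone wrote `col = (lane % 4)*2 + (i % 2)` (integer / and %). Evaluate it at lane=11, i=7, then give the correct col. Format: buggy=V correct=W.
buggy=7 correct=15

`(lane % 4)*2 + (i % 2)`[11,7]->7
lane 11->11/4=2, 11 mod 4=3
i=7  r:2+8->10  c:2·3+1+8->15
col: 7 vs 15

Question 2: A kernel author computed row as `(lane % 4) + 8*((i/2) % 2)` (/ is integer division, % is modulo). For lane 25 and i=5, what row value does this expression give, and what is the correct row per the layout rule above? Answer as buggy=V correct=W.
buggy=1 correct=6

`(lane % 4) + 8*((i/2) % 2)`[25,5]=>1
lane 25: grp=6 (25/4), tig=1 (25%4)
i=5: r=6+0=6, c=1*2+1+8=11
row: 1 vs 6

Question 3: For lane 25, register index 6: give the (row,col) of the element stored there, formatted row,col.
L=25->gid=25>>2=6, tid=25&3=1
[6]->row 6+8=14  col 1·2+0+8=10

14,10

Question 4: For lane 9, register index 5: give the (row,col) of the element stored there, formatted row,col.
2,11

9: gid=2,tid=1
[5] (2+0,1*2+1+8) = (2,11)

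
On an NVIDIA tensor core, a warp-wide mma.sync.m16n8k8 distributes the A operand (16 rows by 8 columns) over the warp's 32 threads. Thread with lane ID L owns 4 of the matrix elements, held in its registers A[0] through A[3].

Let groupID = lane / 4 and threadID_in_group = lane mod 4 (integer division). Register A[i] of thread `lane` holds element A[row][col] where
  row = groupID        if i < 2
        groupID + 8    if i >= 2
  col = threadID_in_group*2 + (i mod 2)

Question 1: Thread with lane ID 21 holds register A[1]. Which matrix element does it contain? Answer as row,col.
5,3

lane 21: gid=5 (21/4), tid=1 (21%4)
i=1: r=5+0=5, c=1*2+1=3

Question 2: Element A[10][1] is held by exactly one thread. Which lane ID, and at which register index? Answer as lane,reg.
8,3

r=10->g=2,rb=1  c=1->t=0,b0=1
L=2*4+0=8  i=1*2+1=3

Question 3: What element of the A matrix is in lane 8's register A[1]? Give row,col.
2,1

lane 8→8/4=2, 8 mod 4=0
i=1  r:2+0→2  c:2·0+1→1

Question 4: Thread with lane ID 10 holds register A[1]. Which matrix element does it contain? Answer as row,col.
2,5

10: gr=2,th=2
[1] (2+0,2*2+1) = (2,5)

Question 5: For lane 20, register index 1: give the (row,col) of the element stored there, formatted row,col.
5,1

20: G=5,T=0
[1] (5+0,0*2+1) = (5,1)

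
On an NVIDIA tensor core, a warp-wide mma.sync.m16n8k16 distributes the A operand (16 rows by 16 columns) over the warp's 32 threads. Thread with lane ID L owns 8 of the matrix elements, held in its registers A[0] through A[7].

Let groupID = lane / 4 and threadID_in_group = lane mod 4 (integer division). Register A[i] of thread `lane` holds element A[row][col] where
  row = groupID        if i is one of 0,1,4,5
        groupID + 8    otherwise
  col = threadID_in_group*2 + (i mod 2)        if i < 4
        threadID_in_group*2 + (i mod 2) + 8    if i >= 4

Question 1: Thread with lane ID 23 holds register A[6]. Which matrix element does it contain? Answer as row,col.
13,14

lane 23⇒23/4=5, 23 mod 4=3
i=6  r:5+8⇒13  c:2·3+0+8⇒14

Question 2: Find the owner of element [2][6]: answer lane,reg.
r=2→G=2,rhi=0  c=6→chi=0,T=3,p=0
L=2*4+3=11  i=0*4+0*2+0=0

11,0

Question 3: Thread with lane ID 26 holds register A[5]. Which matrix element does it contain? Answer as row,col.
6,13

lane 26=>26/4=6, 26 mod 4=2
i=5  r:6+0=>6  c:2·2+1+8=>13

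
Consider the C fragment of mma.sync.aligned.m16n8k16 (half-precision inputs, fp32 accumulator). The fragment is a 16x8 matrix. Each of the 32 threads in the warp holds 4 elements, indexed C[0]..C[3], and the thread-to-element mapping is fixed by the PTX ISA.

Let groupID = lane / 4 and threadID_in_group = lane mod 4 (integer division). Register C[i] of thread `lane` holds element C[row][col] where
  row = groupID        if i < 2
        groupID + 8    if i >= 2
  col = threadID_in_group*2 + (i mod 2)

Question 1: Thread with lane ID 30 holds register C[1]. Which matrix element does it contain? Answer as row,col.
7,5

30: grp=7,tig=2
[1] (7+0,2*2+1) = (7,5)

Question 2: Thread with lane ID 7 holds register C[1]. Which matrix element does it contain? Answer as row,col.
7: grp=1,tig=3
[1] (1+0,3*2+1) = (1,7)

1,7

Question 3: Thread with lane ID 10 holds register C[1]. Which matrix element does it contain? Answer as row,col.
2,5

lane 10=>10/4=2, 10 mod 4=2
i=1  r:2+0=>2  c:2·2+1=>5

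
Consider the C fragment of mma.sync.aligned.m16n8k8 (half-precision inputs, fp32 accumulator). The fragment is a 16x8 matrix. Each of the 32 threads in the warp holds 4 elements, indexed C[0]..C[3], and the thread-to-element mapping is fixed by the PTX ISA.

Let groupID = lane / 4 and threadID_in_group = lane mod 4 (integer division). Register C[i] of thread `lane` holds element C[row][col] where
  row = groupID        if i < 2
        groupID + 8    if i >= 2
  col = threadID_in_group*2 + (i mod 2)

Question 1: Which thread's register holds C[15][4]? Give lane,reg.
30,2

r=15→G=7,rhi=1  c=4→T=2,p=0
L=7*4+2=30  i=1*2+0=2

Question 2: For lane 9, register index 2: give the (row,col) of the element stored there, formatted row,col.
lane 9->9/4=2, 9 mod 4=1
i=2  r:2+8->10  c:2·1+0->2

10,2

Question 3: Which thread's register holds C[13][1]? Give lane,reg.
20,3

r: 13->gid=5,r8=1  c: 1->tid=0,i&1=1
L=5*4+0=20  i=1*2+1=3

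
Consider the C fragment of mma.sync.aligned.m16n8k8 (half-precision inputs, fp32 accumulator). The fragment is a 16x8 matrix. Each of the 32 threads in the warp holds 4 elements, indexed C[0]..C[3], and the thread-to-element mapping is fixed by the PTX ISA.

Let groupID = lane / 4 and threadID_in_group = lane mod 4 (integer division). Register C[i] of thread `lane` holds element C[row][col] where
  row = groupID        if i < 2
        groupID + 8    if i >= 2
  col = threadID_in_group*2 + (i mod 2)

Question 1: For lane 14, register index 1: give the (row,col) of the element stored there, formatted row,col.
3,5

L=14=>grp=14>>2=3, tig=14&3=2
[1]=>row 3+0=3  col 2·2+1=5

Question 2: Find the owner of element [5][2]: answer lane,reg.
21,0

r: 5->gid=5,r8=0  c: 2->tid=1,i&1=0
L=5*4+1=21  i=0*2+0=0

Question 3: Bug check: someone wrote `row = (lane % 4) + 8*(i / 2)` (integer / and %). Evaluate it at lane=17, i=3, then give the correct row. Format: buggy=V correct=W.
buggy=9 correct=12

`(lane % 4) + 8*(i / 2)`[17,3]->9
17: g=4,t=1
[3] (4+8,1*2+1) = (12,3)
row: 9 vs 12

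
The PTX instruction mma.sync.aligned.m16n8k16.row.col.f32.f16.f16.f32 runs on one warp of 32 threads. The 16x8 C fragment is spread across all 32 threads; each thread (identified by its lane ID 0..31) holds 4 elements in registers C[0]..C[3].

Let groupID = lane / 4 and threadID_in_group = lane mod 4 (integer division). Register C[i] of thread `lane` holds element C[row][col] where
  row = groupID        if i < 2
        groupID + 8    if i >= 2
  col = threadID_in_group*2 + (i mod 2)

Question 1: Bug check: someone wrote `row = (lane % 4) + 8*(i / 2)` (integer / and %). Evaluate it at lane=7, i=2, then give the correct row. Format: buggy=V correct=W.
`(lane % 4) + 8*(i / 2)`[7,2]⇒11
lane 7: gr=1 (7/4), th=3 (7%4)
i=2: r=1+8=9, c=3*2+0=6
row: 11 vs 9

buggy=11 correct=9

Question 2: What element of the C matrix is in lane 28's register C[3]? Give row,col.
lane 28⇒28/4=7, 28 mod 4=0
i=3  r:7+8⇒15  c:2·0+1⇒1

15,1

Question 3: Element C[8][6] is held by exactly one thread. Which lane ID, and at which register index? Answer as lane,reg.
r=8→G=0,rhi=1  c=6→T=3,p=0
L=0*4+3=3  i=1*2+0=2

3,2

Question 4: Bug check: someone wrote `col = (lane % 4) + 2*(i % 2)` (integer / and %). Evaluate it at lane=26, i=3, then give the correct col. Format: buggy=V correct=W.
`(lane % 4) + 2*(i % 2)`[26,3]->4
L=26->g=26>>2=6, t=26&3=2
[3]->row 6+8=14  col 2·2+1=5
col: 4 vs 5

buggy=4 correct=5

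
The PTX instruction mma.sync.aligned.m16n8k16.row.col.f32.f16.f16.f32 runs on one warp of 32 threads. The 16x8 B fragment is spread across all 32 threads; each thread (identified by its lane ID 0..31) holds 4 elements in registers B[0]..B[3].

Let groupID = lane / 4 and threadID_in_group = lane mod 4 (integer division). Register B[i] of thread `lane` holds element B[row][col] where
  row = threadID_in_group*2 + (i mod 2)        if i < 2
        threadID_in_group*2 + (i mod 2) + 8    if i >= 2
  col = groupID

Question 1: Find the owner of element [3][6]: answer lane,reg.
c: 6->gid=6  r: 3->r8=0,tid=1,i&1=1
L=6*4+1=25  i=0*2+1=1

25,1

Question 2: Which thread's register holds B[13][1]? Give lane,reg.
6,3

c=1->g=1  r=13->rb=1,t=2,b0=1
L=1*4+2=6  i=1*2+1=3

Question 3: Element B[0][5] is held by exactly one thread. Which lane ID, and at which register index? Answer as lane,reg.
c=5→G=5  r=0→rhi=0,T=0,p=0
L=5*4+0=20  i=0*2+0=0

20,0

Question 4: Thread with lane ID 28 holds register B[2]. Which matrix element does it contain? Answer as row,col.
28: g=7,t=0
[2] (0*2+0+8,7) = (8,7)

8,7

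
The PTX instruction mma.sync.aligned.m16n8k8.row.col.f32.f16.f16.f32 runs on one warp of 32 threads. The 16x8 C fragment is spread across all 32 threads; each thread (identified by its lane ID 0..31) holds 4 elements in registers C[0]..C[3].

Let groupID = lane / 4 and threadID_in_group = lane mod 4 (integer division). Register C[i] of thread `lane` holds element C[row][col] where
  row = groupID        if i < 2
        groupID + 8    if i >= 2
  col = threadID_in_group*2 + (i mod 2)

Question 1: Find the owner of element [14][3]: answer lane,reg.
r=14->g=6,rb=1  c=3->t=1,b0=1
L=6*4+1=25  i=1*2+1=3

25,3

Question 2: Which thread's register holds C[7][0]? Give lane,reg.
28,0

r=7→G=7,rhi=0  c=0→T=0,p=0
L=7*4+0=28  i=0*2+0=0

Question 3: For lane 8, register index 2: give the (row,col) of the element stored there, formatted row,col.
lane 8⇒8/4=2, 8 mod 4=0
i=2  r:2+8⇒10  c:2·0+0⇒0

10,0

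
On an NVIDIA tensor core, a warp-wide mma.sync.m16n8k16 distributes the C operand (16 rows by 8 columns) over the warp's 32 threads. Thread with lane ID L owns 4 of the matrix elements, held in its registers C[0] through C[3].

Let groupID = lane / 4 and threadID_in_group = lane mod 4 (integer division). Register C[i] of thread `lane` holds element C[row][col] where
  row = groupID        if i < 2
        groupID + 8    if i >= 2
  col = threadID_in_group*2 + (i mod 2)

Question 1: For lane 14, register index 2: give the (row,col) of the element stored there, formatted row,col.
11,4

L=14->gid=14>>2=3, tid=14&3=2
[2]->row 3+8=11  col 2·2+0=4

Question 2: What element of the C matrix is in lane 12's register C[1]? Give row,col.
3,1

L=12->g=12>>2=3, t=12&3=0
[1]->row 3+0=3  col 0·2+1=1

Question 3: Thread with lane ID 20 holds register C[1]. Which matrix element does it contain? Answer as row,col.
lane 20: g=5 (20/4), t=0 (20%4)
i=1: r=5+0=5, c=0*2+1=1

5,1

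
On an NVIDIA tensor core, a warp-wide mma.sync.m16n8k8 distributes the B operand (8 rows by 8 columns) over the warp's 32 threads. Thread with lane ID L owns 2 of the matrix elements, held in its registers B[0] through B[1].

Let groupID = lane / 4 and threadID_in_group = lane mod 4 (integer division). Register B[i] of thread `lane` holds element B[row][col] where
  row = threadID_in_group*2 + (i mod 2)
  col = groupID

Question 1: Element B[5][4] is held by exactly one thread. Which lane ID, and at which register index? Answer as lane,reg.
c=4→G=4  r=5→T=2,p=1
L=4*4+2=18  i=1=1

18,1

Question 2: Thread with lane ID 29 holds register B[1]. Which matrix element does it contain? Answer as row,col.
29: gr=7,th=1
[1] (1*2+1,7) = (3,7)

3,7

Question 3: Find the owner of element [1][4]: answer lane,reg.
c=4->g=4  r=1->t=0,b0=1
L=4*4+0=16  i=1=1

16,1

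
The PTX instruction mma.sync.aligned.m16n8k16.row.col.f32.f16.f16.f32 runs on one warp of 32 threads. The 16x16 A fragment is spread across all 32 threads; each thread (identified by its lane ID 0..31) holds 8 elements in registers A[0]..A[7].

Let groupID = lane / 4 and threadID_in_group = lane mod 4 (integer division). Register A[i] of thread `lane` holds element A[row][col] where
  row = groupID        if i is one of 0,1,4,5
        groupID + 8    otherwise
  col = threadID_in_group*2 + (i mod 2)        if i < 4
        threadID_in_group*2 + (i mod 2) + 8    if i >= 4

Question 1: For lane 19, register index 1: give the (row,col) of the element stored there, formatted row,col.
19: gid=4,tid=3
[1] (4+0,3*2+1+0) = (4,7)

4,7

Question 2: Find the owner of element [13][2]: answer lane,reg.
r:13=>grp=5,rB=1  c:2=>cB=0,tig=1,lo=0
L=5*4+1=21  i=0*4+1*2+0=2

21,2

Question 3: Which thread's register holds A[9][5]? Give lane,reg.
r=9⇒gr=1,Rb=1  c=5⇒Cb=0,th=2,odd=1
L=1*4+2=6  i=0*4+1*2+1=3

6,3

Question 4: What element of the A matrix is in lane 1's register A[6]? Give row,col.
lane 1: gid=0 (1/4), tid=1 (1%4)
i=6: r=0+8=8, c=1*2+0+8=10

8,10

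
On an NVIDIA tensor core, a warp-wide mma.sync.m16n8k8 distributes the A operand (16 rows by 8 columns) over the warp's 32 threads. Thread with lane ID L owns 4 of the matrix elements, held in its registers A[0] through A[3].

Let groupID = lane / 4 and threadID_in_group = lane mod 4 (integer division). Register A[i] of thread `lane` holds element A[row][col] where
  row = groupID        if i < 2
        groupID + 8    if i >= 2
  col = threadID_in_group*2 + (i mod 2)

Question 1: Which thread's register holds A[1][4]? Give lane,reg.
6,0

r=1->g=1,rb=0  c=4->t=2,b0=0
L=1*4+2=6  i=0*2+0=0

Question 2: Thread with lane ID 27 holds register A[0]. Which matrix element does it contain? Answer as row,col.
6,6

27: grp=6,tig=3
[0] (6+0,3*2+0) = (6,6)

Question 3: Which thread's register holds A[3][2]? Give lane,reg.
r:3=>grp=3,rB=0  c:2=>tig=1,lo=0
L=3*4+1=13  i=0*2+0=0

13,0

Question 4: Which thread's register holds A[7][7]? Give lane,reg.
r=7→G=7,rhi=0  c=7→T=3,p=1
L=7*4+3=31  i=0*2+1=1

31,1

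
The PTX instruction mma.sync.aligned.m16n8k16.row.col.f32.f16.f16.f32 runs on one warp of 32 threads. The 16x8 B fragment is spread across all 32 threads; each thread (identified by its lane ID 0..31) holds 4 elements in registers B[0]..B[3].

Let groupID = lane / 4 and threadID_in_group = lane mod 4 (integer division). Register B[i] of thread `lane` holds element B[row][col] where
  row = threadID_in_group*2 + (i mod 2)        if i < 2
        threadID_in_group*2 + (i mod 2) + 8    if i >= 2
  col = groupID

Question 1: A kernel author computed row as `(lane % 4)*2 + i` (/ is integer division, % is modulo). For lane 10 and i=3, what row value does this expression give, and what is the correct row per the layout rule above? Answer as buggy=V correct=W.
buggy=7 correct=13

`(lane % 4)*2 + i`[10,3]→7
lane 10→10/4=2, 10 mod 4=2
i=3  r:2·2+1+8→13  c:2
row: 7 vs 13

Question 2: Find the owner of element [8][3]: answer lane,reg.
12,2

c=3→G=3  r=8→rhi=1,T=0,p=0
L=3*4+0=12  i=1*2+0=2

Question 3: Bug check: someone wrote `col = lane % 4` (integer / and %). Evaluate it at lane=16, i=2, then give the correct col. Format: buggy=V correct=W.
buggy=0 correct=4

`lane % 4`[16,2]⇒0
L=16⇒gr=16>>2=4, th=16&3=0
[2]⇒row 0·2+0+8=8  col gr=4
col: 0 vs 4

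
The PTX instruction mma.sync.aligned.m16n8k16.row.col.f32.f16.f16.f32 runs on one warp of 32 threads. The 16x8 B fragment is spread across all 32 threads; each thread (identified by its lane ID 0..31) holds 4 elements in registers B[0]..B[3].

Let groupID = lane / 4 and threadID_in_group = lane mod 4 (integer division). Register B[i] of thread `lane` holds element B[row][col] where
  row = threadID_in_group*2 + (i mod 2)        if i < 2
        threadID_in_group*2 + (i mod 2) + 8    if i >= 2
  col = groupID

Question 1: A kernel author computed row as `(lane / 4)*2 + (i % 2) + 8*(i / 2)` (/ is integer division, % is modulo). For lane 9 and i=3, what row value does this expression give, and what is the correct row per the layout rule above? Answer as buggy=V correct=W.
buggy=13 correct=11

`(lane / 4)*2 + (i % 2) + 8*(i / 2)`[9,3]=>13
9: grp=2,tig=1
[3] (1*2+1+8,2) = (11,2)
row: 13 vs 11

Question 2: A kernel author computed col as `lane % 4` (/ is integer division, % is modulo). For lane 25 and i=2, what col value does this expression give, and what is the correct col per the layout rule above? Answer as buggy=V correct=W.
buggy=1 correct=6

`lane % 4`[25,2]->1
L=25->g=25>>2=6, t=25&3=1
[2]->row 1·2+0+8=10  col g=6
col: 1 vs 6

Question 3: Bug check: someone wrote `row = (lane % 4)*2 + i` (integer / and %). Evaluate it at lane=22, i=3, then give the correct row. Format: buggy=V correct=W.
`(lane % 4)*2 + i`[22,3]=>7
22: grp=5,tig=2
[3] (2*2+1+8,5) = (13,5)
row: 7 vs 13

buggy=7 correct=13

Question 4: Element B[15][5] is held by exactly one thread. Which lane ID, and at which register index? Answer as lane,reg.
c=5→G=5  r=15→rhi=1,T=3,p=1
L=5*4+3=23  i=1*2+1=3

23,3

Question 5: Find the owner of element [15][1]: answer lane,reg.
7,3

c=1→G=1  r=15→rhi=1,T=3,p=1
L=1*4+3=7  i=1*2+1=3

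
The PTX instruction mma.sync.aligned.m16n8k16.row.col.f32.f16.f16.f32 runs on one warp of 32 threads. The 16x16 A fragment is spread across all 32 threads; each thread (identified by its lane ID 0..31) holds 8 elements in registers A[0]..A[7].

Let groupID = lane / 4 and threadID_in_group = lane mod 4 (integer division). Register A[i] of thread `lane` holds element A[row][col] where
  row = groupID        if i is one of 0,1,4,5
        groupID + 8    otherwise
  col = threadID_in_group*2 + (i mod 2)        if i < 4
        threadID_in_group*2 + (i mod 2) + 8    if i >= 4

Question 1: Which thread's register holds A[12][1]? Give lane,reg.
r=12⇒gr=4,Rb=1  c=1⇒Cb=0,th=0,odd=1
L=4*4+0=16  i=0*4+1*2+1=3

16,3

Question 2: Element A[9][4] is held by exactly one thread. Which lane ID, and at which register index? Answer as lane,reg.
6,2

r=9⇒gr=1,Rb=1  c=4⇒Cb=0,th=2,odd=0
L=1*4+2=6  i=0*4+1*2+0=2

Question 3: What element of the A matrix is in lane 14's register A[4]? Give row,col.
L=14->gid=14>>2=3, tid=14&3=2
[4]->row 3+0=3  col 2·2+0+8=12

3,12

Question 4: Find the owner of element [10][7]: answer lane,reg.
r=10⇒gr=2,Rb=1  c=7⇒Cb=0,th=3,odd=1
L=2*4+3=11  i=0*4+1*2+1=3

11,3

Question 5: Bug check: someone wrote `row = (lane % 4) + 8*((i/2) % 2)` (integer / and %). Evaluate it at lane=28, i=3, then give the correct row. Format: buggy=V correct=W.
buggy=8 correct=15

`(lane % 4) + 8*((i/2) % 2)`[28,3]=>8
L=28=>grp=28>>2=7, tig=28&3=0
[3]=>row 7+8=15  col 0·2+1+0=1
row: 8 vs 15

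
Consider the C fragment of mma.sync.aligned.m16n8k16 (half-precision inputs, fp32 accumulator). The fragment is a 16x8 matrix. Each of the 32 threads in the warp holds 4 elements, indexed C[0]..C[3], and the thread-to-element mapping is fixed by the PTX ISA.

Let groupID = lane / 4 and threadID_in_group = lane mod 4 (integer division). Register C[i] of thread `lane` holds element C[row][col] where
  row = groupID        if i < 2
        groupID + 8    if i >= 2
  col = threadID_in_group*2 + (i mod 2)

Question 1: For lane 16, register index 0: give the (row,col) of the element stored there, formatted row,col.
4,0

16: gid=4,tid=0
[0] (4+0,0*2+0) = (4,0)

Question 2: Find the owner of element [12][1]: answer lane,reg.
16,3

r=12->g=4,rb=1  c=1->t=0,b0=1
L=4*4+0=16  i=1*2+1=3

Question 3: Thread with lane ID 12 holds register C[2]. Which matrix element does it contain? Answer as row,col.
11,0

L=12->g=12>>2=3, t=12&3=0
[2]->row 3+8=11  col 0·2+0=0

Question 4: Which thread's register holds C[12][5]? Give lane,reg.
18,3

r=12⇒gr=4,Rb=1  c=5⇒th=2,odd=1
L=4*4+2=18  i=1*2+1=3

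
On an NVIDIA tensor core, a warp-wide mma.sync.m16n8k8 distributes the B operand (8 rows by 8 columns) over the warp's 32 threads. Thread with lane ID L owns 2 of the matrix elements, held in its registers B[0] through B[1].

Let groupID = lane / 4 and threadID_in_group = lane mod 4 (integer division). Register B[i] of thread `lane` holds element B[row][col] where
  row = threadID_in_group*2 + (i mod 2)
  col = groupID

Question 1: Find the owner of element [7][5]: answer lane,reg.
23,1

c=5->g=5  r=7->t=3,b0=1
L=5*4+3=23  i=1=1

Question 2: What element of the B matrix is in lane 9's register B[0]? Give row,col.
lane 9->9/4=2, 9 mod 4=1
i=0  r:2·1+0->2  c:2

2,2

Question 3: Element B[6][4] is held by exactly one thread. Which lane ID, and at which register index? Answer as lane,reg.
c=4->g=4  r=6->t=3,b0=0
L=4*4+3=19  i=0=0

19,0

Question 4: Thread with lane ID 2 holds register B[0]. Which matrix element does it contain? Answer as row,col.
4,0

2: gr=0,th=2
[0] (2*2+0,0) = (4,0)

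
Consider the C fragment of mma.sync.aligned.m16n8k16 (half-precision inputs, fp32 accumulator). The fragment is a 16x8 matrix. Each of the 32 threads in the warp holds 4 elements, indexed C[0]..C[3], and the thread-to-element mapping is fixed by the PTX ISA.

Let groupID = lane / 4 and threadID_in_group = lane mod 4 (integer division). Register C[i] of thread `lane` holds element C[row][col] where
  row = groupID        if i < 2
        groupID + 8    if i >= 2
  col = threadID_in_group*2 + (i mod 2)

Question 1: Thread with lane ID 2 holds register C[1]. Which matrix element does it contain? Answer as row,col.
L=2=>grp=2>>2=0, tig=2&3=2
[1]=>row 0+0=0  col 2·2+1=5

0,5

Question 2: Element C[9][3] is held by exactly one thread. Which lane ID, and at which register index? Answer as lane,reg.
r:9=>grp=1,rB=1  c:3=>tig=1,lo=1
L=1*4+1=5  i=1*2+1=3

5,3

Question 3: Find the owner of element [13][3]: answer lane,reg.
21,3

r=13->g=5,rb=1  c=3->t=1,b0=1
L=5*4+1=21  i=1*2+1=3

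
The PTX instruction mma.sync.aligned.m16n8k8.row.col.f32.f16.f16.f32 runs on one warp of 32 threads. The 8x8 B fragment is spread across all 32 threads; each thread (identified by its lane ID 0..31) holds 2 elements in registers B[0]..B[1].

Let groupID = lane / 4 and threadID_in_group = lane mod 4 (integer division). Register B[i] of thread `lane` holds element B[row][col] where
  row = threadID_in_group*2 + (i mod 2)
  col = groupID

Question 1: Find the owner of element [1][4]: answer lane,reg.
16,1

c:4=>grp=4  r:1=>tig=0,lo=1
L=4*4+0=16  i=1=1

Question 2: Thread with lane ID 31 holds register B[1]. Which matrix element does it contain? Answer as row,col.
31: G=7,T=3
[1] (3*2+1,7) = (7,7)

7,7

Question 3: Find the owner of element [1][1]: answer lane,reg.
4,1

c=1⇒gr=1  r=1⇒th=0,odd=1
L=1*4+0=4  i=1=1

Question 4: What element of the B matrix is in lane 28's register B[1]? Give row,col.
1,7

28: gr=7,th=0
[1] (0*2+1,7) = (1,7)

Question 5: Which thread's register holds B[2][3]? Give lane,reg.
c:3=>grp=3  r:2=>tig=1,lo=0
L=3*4+1=13  i=0=0

13,0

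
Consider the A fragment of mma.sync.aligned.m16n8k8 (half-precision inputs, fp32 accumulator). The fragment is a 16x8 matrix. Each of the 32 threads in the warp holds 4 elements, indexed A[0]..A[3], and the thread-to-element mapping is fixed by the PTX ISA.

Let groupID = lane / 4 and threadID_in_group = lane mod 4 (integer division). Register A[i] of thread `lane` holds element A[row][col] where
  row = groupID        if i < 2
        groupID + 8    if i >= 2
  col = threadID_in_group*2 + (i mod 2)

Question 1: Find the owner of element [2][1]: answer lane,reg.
r=2⇒gr=2,Rb=0  c=1⇒th=0,odd=1
L=2*4+0=8  i=0*2+1=1

8,1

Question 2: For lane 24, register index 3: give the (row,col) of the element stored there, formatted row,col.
L=24->g=24>>2=6, t=24&3=0
[3]->row 6+8=14  col 0·2+1=1

14,1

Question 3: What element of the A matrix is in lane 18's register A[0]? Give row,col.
18: gid=4,tid=2
[0] (4+0,2*2+0) = (4,4)

4,4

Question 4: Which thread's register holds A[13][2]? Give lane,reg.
21,2

r=13->g=5,rb=1  c=2->t=1,b0=0
L=5*4+1=21  i=1*2+0=2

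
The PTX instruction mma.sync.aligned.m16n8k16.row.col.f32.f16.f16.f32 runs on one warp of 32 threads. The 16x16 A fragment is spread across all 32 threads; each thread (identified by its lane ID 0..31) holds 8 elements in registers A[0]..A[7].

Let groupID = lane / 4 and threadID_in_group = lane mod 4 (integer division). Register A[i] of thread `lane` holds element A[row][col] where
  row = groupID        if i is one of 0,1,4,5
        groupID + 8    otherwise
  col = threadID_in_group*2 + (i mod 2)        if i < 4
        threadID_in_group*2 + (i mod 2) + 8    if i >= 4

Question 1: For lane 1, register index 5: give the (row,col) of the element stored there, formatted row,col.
0,11

L=1=>grp=1>>2=0, tig=1&3=1
[5]=>row 0+0=0  col 1·2+1+8=11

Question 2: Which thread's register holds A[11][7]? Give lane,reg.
r: 11->gid=3,r8=1  c: 7->c8=0,tid=3,i&1=1
L=3*4+3=15  i=0*4+1*2+1=3

15,3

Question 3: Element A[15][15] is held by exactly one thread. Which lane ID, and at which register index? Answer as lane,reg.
r:15=>grp=7,rB=1  c:15=>cB=1,tig=3,lo=1
L=7*4+3=31  i=1*4+1*2+1=7

31,7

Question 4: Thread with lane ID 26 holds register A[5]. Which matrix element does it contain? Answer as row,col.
lane 26: gid=6 (26/4), tid=2 (26%4)
i=5: r=6+0=6, c=2*2+1+8=13

6,13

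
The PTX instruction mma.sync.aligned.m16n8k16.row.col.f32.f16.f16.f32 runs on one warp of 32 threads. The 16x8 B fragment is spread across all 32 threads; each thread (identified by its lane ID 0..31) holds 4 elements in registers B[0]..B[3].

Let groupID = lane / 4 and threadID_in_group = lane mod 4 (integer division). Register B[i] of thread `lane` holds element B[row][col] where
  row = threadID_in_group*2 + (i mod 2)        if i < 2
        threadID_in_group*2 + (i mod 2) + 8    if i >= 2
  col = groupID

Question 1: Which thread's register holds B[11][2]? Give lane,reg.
9,3

c:2=>grp=2  r:11=>rB=1,tig=1,lo=1
L=2*4+1=9  i=1*2+1=3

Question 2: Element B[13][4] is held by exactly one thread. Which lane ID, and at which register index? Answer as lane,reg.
18,3

c=4⇒gr=4  r=13⇒Rb=1,th=2,odd=1
L=4*4+2=18  i=1*2+1=3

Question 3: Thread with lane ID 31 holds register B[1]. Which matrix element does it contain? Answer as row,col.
7,7

lane 31->31/4=7, 31 mod 4=3
i=1  r:2·3+1+0->7  c:7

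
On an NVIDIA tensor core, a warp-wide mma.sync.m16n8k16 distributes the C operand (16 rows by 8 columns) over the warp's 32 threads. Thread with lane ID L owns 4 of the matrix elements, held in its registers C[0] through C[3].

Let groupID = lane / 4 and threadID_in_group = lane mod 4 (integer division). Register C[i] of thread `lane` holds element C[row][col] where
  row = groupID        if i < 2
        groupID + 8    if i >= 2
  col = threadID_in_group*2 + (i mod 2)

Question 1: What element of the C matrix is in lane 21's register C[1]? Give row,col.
5,3

lane 21=>21/4=5, 21 mod 4=1
i=1  r:5+0=>5  c:2·1+1=>3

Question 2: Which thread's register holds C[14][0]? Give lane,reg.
24,2

r=14⇒gr=6,Rb=1  c=0⇒th=0,odd=0
L=6*4+0=24  i=1*2+0=2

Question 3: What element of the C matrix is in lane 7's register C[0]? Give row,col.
lane 7: gr=1 (7/4), th=3 (7%4)
i=0: r=1+0=1, c=3*2+0=6

1,6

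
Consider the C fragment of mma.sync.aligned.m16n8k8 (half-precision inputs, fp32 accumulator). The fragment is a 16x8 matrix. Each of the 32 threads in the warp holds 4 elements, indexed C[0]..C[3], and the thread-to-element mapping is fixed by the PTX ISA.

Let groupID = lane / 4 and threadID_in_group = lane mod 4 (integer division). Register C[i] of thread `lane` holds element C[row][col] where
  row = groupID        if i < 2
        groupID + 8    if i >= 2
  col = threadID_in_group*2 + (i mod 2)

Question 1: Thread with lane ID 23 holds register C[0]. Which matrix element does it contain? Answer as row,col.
5,6

lane 23: grp=5 (23/4), tig=3 (23%4)
i=0: r=5+0=5, c=3*2+0=6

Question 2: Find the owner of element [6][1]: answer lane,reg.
r=6→G=6,rhi=0  c=1→T=0,p=1
L=6*4+0=24  i=0*2+1=1

24,1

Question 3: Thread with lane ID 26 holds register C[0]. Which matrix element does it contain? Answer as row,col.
6,4

26: gid=6,tid=2
[0] (6+0,2*2+0) = (6,4)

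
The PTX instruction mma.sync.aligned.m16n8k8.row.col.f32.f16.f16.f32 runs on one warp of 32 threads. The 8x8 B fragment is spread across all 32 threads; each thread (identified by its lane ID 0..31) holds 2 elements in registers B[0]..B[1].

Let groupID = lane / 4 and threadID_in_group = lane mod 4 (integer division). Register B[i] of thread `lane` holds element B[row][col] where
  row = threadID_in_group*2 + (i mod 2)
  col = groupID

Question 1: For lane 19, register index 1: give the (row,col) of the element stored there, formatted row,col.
L=19->gid=19>>2=4, tid=19&3=3
[1]->row 3·2+1=7  col gid=4

7,4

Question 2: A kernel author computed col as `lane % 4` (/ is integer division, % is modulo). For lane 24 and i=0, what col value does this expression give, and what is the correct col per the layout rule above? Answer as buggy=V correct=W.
buggy=0 correct=6

`lane % 4`[24,0]⇒0
24: gr=6,th=0
[0] (0*2+0,6) = (0,6)
col: 0 vs 6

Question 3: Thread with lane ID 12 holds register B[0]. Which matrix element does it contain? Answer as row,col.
lane 12: G=3 (12/4), T=0 (12%4)
i=0: r=0*2+0=0, c=G=3

0,3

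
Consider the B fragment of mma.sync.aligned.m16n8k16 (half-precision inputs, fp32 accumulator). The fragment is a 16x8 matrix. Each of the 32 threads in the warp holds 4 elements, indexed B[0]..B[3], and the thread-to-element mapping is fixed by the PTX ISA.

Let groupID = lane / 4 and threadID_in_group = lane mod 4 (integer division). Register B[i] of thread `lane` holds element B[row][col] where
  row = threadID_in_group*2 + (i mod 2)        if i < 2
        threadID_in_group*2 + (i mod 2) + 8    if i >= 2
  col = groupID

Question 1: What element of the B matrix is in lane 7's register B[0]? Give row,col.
6,1

L=7→G=7>>2=1, T=7&3=3
[0]→row 3·2+0+0=6  col G=1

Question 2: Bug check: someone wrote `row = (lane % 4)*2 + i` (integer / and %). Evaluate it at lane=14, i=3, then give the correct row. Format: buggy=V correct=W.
buggy=7 correct=13

`(lane % 4)*2 + i`[14,3]→7
L=14→G=14>>2=3, T=14&3=2
[3]→row 2·2+1+8=13  col G=3
row: 7 vs 13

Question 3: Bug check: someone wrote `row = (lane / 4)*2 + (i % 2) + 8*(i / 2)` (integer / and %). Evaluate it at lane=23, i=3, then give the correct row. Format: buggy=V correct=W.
buggy=19 correct=15

`(lane / 4)*2 + (i % 2) + 8*(i / 2)`[23,3]->19
23: g=5,t=3
[3] (3*2+1+8,5) = (15,5)
row: 19 vs 15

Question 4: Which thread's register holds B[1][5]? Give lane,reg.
20,1

c=5⇒gr=5  r=1⇒Rb=0,th=0,odd=1
L=5*4+0=20  i=0*2+1=1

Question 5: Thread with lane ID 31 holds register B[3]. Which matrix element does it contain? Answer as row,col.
31: G=7,T=3
[3] (3*2+1+8,7) = (15,7)

15,7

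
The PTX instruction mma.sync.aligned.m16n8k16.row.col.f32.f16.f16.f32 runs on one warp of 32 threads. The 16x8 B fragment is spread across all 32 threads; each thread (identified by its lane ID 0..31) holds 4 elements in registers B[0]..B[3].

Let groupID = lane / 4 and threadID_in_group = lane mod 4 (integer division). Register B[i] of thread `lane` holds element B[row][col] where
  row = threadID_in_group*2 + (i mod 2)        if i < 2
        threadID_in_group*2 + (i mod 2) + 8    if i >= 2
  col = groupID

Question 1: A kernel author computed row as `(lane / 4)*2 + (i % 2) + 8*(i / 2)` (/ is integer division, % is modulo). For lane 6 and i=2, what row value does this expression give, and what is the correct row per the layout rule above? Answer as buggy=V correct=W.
`(lane / 4)*2 + (i % 2) + 8*(i / 2)`[6,2]⇒10
6: gr=1,th=2
[2] (2*2+0+8,1) = (12,1)
row: 10 vs 12

buggy=10 correct=12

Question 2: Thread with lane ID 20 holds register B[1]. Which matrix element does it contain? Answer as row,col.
20: G=5,T=0
[1] (0*2+1+0,5) = (1,5)

1,5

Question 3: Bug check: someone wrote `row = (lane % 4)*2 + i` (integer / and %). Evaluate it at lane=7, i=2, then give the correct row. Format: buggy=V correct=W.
`(lane % 4)*2 + i`[7,2]->8
lane 7: gid=1 (7/4), tid=3 (7%4)
i=2: r=3*2+0+8=14, c=gid=1
row: 8 vs 14

buggy=8 correct=14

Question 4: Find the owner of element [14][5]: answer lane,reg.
23,2

c=5→G=5  r=14→rhi=1,T=3,p=0
L=5*4+3=23  i=1*2+0=2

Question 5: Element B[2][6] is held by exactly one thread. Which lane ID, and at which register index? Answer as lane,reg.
c=6->g=6  r=2->rb=0,t=1,b0=0
L=6*4+1=25  i=0*2+0=0

25,0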